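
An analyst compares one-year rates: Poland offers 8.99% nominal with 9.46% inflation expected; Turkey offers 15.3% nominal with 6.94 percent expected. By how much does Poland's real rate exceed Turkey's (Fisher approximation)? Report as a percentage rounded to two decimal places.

-8.83%

Poland: 8.99% − 9.46% = -0.470%
Turkey: 15.3% − 6.94% = 8.360%
Differential = -8.830% → -8.83%.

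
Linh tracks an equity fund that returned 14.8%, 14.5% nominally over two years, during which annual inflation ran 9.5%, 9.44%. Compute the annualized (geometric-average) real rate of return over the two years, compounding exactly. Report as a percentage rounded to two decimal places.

4.73%

Compound the nominal returns: 1.1480 × 1.1450 = 1.31446000.
Compound inflation: 1.0950 × 1.0944 = 1.19836800.
Deflate: 1.31446000 / 1.19836800 = 1.09687508.
Annualized real rate = 1.09687508^(1/2) − 1 = 4.7318% → 4.73%.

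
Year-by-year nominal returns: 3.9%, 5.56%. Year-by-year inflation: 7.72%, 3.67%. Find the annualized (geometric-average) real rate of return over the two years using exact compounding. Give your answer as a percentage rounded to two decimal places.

Compound the nominal returns: 1.0390 × 1.0556 = 1.09676840.
Compound inflation: 1.0772 × 1.0367 = 1.11673324.
Deflate: 1.09676840 / 1.11673324 = 0.98212210.
Annualized real rate = 0.98212210^(1/2) − 1 = -0.8979% → -0.90%.

-0.90%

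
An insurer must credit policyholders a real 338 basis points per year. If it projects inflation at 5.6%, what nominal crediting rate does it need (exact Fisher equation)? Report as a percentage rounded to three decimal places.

(1 + i) = (1 + r)(1 + π) = 1.03380 × 1.05600 = 1.0916928
i = 1.0916928 − 1, so the required nominal rate is 9.169%.

9.169%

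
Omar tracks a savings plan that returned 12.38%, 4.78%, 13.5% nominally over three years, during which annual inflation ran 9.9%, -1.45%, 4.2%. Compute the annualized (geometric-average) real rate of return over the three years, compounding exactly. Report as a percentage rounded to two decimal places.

5.80%

Nominal growth factor = 1.1238 × 1.0478 × 1.1350 = 1.33648252
Price-level growth factor = 1.0990 × 0.9855 × 1.0420 = 1.12855321
Real growth factor = 1.33648252 / 1.12855321 = 1.18424414
Annualized real rate = 1.18424414^(1/3) − 1 = 5.7987% → 5.80%.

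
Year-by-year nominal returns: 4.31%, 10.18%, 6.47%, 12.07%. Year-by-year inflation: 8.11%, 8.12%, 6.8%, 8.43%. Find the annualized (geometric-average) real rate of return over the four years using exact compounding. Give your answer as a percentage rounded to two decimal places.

Compound the nominal returns: 1.0431 × 1.1018 × 1.0647 × 1.1207 = 1.37134062.
Compound inflation: 1.0811 × 1.0812 × 1.0680 × 1.0843 = 1.35360707.
Deflate: 1.37134062 / 1.35360707 = 1.01310095.
Annualized real rate = 1.01310095^(1/4) − 1 = 0.3259% → 0.33%.

0.33%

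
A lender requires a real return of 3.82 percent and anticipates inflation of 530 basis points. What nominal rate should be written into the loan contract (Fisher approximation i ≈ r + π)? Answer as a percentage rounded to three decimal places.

i ≈ r + π = 3.82% + 5.3% = 9.120%.

9.120%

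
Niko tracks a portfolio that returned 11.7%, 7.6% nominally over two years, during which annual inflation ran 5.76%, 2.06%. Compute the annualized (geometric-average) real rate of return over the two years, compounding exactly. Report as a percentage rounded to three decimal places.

5.522%

Compound the nominal returns: 1.1170 × 1.0760 = 1.20189200.
Compound inflation: 1.0576 × 1.0206 = 1.07938656.
Deflate: 1.20189200 / 1.07938656 = 1.11349543.
Annualized real rate = 1.11349543^(1/2) − 1 = 5.5223% → 5.522%.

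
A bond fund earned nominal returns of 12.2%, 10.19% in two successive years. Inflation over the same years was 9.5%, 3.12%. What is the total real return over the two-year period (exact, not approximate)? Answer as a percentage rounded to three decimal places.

9.491%

Nominal growth factor = 1.1220 × 1.1019 = 1.236332
Price-level growth factor = 1.0950 × 1.0312 = 1.129164
Real growth factor = 1.236332 / 1.129164 = 1.094909
Total real return = 1.094909 − 1 → 9.491%.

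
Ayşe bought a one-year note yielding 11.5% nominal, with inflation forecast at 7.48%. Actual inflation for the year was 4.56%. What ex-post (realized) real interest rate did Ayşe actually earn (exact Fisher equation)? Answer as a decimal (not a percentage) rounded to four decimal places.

Ex-post: (1 + 0.1150)/(1 + 0.0456) − 1 = 6.6373%
So the realized real rate is 0.0664.

0.0664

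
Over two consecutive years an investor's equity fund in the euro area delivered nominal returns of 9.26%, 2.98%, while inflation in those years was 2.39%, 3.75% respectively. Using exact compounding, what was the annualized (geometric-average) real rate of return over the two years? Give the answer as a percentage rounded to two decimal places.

2.92%

Compound the nominal returns: 1.0926 × 1.0298 = 1.12515948.
Compound inflation: 1.0239 × 1.0375 = 1.06229625.
Deflate: 1.12515948 / 1.06229625 = 1.05917674.
Annualized real rate = 1.05917674^(1/2) − 1 = 2.9163% → 2.92%.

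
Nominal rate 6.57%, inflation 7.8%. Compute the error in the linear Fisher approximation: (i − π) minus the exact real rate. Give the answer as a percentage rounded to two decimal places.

-0.09%

Approximate: r ≈ 6.570% − 7.800% = -1.2300%
Exact: (1 + 0.0657)/(1 + 0.0780) − 1 = -1.1410%
Error = -1.2300% − (-1.1410%) = -0.0890% → -0.09%.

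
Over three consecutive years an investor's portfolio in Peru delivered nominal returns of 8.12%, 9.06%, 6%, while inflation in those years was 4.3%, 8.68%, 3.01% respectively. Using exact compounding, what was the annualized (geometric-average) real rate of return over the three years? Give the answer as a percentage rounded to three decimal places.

Compound the nominal returns: 1.0812 × 1.0906 × 1.0600 = 1.24990612.
Compound inflation: 1.0430 × 1.0868 × 1.0301 = 1.16765173.
Deflate: 1.24990612 / 1.16765173 = 1.07044429.
Annualized real rate = 1.07044429^(1/3) − 1 = 2.2951% → 2.295%.

2.295%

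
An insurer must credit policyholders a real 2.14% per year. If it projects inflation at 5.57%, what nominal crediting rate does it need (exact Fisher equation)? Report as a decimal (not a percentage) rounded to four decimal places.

0.0783

(1 + i) = (1 + r)(1 + π) = 1.02140 × 1.05570 = 1.07829198
i = 1.07829198 − 1, so the required nominal rate is 0.0783.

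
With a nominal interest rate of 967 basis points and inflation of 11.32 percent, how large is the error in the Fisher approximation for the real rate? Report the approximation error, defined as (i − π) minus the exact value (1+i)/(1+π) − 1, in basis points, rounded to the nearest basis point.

-17 basis points

Approximate: r ≈ 9.670% − 11.320% = -1.6500%
Exact: (1 + 0.0967)/(1 + 0.1132) − 1 = -1.4822%
Error = -1.6500% − (-1.4822%) = -0.1678% → -17 basis points.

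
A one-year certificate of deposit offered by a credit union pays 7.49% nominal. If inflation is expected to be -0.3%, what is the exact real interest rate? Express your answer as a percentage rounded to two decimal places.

By the Fisher identity, 1 + r = (1 + i)/(1 + π).
1 + r = 1.07490 / 0.99700 = 1.078134
r = 1.078134 − 1 = 7.8134%, i.e. 7.81%.

7.81%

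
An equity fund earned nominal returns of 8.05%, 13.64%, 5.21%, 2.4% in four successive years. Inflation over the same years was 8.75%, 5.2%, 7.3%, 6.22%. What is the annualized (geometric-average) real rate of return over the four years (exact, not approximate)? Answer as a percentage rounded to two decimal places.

0.36%

Nominal growth factor = 1.0805 × 1.1364 × 1.0521 × 1.0240 = 1.32285722
Price-level growth factor = 1.0875 × 1.0520 × 1.0730 × 1.0622 = 1.30392023
Real growth factor = 1.32285722 / 1.30392023 = 1.01452312
Annualized real rate = 1.01452312^(1/4) − 1 = 0.3611% → 0.36%.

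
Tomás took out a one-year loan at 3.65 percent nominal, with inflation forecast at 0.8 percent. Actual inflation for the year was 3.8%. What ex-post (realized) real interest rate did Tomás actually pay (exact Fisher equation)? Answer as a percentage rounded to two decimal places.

-0.14%

Ex-post: (1 + 0.0365)/(1 + 0.0380) − 1 = -0.1445%
So the realized real rate is -0.14%.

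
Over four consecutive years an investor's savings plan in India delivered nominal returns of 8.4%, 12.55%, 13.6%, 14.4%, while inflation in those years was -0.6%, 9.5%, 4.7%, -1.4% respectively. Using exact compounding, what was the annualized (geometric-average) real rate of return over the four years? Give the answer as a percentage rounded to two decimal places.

8.99%

Compound the nominal returns: 1.0840 × 1.1255 × 1.1360 × 1.1440 = 1.58554706.
Compound inflation: 0.9940 × 1.0950 × 1.0470 × 0.9860 = 1.12363200.
Deflate: 1.58554706 / 1.12363200 = 1.41109105.
Annualized real rate = 1.41109105^(1/4) − 1 = 8.9905% → 8.99%.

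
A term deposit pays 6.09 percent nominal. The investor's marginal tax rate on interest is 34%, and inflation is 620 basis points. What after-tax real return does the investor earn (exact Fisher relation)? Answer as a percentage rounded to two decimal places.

-2.05%

After-tax nominal return = 6.09% × (1 − 0.34) = 4.0194%.
1 + r = 1.040194 / 1.06200 = 0.979467
After-tax real rate = 0.979467 − 1 → -2.05%.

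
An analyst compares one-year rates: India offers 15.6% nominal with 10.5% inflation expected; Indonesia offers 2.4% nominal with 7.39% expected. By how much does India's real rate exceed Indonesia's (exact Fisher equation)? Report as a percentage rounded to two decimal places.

India: (1 + 0.1560)/(1 + 0.1050) − 1 = 4.6154%
Indonesia: (1 + 0.0240)/(1 + 0.0739) − 1 = -4.6466%
Differential = 4.6154% − (-4.6466%) = 9.2620% → 9.26%.

9.26%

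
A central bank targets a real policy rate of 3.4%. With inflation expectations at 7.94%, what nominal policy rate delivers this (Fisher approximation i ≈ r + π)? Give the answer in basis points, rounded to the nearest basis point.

i ≈ r + π = 3.4% + 7.94% = 1134 basis points.

1134 basis points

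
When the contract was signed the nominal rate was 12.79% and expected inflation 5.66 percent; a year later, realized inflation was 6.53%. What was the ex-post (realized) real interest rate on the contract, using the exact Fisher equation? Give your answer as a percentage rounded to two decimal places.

Ex-post: (1 + 0.1279)/(1 + 0.0653) − 1 = 5.8763%
So the realized real rate is 5.88%.

5.88%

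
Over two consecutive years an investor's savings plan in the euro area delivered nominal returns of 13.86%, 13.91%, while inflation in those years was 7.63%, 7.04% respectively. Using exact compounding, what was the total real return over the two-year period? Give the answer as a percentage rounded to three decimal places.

12.578%

Compound the nominal returns: 1.1386 × 1.1391 = 1.296979.
Compound inflation: 1.0763 × 1.0704 = 1.152072.
Deflate: 1.296979 / 1.152072 = 1.125780.
Total real return = 1.125780 − 1 → 12.578%.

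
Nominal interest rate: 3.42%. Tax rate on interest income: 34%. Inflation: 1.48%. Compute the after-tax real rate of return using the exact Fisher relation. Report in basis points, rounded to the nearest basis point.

After-tax nominal return = 3.42% × (1 − 0.34) = 2.2572%.
1 + r = 1.022572 / 1.01480 = 1.007659
After-tax real rate = 1.007659 − 1 → 77 basis points.

77 basis points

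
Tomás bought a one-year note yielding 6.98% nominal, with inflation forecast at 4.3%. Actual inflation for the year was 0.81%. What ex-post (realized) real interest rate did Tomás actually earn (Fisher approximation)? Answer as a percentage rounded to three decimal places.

Ex-post: 6.98% − 0.81% = 6.170%
So the realized real rate is 6.170%.

6.170%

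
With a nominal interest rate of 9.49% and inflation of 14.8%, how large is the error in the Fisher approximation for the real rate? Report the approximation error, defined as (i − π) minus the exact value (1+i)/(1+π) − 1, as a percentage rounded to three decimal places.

Approximate: r ≈ 9.490% − 14.800% = -5.3100%
Exact: (1 + 0.0949)/(1 + 0.1480) − 1 = -4.6254%
Error = -5.3100% − (-4.6254%) = -0.6846% → -0.685%.

-0.685%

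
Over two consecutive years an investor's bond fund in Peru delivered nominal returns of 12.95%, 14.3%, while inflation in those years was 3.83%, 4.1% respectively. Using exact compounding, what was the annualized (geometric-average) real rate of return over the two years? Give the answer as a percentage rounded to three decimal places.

9.290%

Nominal growth factor = 1.1295 × 1.1430 = 1.29101850
Price-level growth factor = 1.0383 × 1.0410 = 1.08087030
Real growth factor = 1.29101850 / 1.08087030 = 1.19442499
Annualized real rate = 1.19442499^(1/2) − 1 = 9.2898% → 9.290%.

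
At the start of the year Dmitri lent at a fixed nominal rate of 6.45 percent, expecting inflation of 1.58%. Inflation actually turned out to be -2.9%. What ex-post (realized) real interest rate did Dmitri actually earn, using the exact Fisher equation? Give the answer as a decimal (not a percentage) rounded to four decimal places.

Ex-post: (1 + 0.0645)/(1 − 0.0290) − 1 = 9.6292%
So the realized real rate is 0.0963.

0.0963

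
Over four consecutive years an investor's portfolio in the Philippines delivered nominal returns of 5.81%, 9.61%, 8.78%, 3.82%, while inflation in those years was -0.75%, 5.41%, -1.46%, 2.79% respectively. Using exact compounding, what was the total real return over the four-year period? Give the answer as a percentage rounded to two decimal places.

Compound the nominal returns: 1.0581 × 1.0961 × 1.0878 × 1.0382 = 1.309806.
Compound inflation: 0.9925 × 1.0541 × 0.9854 × 1.0279 = 1.059682.
Deflate: 1.309806 / 1.059682 = 1.236036.
Total real return = 1.236036 − 1 → 23.60%.

23.60%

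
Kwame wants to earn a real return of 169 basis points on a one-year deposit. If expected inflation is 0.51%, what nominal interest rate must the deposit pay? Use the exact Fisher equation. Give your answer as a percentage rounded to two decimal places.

(1 + i) = (1 + r)(1 + π) = 1.01690 × 1.00510 = 1.02208619
i = 1.02208619 − 1, so the required nominal rate is 2.21%.

2.21%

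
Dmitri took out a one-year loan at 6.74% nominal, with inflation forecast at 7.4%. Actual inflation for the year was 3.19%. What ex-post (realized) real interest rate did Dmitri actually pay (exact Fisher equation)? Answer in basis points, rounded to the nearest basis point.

344 basis points

Ex-post: (1 + 0.0674)/(1 + 0.0319) − 1 = 3.4403%
So the realized real rate is 344 basis points.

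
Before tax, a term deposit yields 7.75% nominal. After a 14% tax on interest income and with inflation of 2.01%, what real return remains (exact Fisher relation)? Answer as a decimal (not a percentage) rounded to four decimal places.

0.0456

After-tax nominal return = 7.75% × (1 − 0.14) = 6.6650%.
1 + r = 1.06665 / 1.02010 = 1.045633
After-tax real rate = 1.045633 − 1 → 0.0456.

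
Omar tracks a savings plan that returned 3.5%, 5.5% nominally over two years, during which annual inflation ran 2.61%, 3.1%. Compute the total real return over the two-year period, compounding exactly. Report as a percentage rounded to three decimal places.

Nominal growth factor = 1.0350 × 1.0550 = 1.091925
Price-level growth factor = 1.0261 × 1.0310 = 1.057909
Real growth factor = 1.091925 / 1.057909 = 1.032154
Total real return = 1.032154 − 1 → 3.215%.

3.215%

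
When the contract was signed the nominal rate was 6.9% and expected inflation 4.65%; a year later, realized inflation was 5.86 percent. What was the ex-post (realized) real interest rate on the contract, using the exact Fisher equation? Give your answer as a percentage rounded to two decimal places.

Ex-post: (1 + 0.0690)/(1 + 0.0586) − 1 = 0.9824%
So the realized real rate is 0.98%.

0.98%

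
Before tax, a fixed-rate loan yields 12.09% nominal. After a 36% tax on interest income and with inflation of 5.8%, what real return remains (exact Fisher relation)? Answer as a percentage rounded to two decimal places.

1.83%

After-tax nominal return = 12.09% × (1 − 0.36) = 7.7376%.
1 + r = 1.077376 / 1.05800 = 1.018314
After-tax real rate = 1.018314 − 1 → 1.83%.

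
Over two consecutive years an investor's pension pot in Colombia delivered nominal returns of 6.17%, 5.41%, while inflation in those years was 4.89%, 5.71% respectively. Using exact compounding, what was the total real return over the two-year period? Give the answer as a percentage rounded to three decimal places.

0.933%

Nominal growth factor = 1.0617 × 1.0541 = 1.119138
Price-level growth factor = 1.0489 × 1.0571 = 1.108792
Real growth factor = 1.119138 / 1.108792 = 1.009331
Total real return = 1.009331 − 1 → 0.933%.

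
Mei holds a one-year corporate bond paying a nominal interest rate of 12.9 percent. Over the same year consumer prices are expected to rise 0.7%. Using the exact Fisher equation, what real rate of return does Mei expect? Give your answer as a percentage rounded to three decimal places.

12.115%

1 + r = 1.12900 / 1.00700 = 1.121152
r = 1.121152 − 1 = 12.1152%, i.e. 12.115%.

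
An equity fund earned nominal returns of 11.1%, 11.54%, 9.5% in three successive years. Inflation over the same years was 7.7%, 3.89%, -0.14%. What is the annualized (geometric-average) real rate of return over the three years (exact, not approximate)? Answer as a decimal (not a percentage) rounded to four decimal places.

Compound the nominal returns: 1.1110 × 1.1154 × 1.0950 = 1.35693429.
Compound inflation: 1.0770 × 1.0389 × 0.9986 = 1.11732885.
Deflate: 1.35693429 / 1.11732885 = 1.21444488.
Annualized real rate = 1.21444488^(1/3) − 1 = 6.6905% → 0.0669.

0.0669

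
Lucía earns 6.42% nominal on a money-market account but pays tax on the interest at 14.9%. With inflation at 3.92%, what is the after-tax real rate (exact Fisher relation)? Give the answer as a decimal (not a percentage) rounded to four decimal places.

After-tax nominal return = 6.42% × (1 − 0.149) = 5.46342%.
1 + r = 1.0546342 / 1.03920 = 1.014852
After-tax real rate = 1.014852 − 1 → 0.0149.

0.0149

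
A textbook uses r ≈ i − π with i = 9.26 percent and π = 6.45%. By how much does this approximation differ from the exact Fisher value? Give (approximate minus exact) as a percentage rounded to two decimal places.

0.17%

Approximate: r ≈ 9.260% − 6.450% = 2.8100%
Exact: (1 + 0.0926)/(1 + 0.0645) − 1 = 2.6397%
Error = 2.8100% − 2.6397% = 0.1703% → 0.17%.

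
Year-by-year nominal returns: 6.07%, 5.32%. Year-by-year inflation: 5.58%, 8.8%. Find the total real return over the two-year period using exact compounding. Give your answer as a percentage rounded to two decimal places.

-2.75%

Nominal growth factor = 1.0607 × 1.0532 = 1.117129
Price-level growth factor = 1.0558 × 1.0880 = 1.148710
Real growth factor = 1.117129 / 1.148710 = 0.972507
Total real return = 0.972507 − 1 → -2.75%.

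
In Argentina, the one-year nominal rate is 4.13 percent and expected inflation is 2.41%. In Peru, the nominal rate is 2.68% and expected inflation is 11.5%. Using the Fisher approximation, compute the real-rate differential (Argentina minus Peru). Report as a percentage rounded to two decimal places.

Argentina: 4.13% − 2.41% = 1.720%
Peru: 2.68% − 11.5% = -8.820%
Differential = 10.540% → 10.54%.

10.54%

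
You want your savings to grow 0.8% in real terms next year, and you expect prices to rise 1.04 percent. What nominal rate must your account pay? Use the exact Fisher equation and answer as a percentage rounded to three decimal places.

(1 + i) = (1 + r)(1 + π) = 1.00800 × 1.01040 = 1.0184832
i = 1.0184832 − 1, so the required nominal rate is 1.848%.

1.848%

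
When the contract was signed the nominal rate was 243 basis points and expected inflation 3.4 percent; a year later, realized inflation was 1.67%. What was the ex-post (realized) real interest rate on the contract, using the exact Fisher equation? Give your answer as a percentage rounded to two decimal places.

Ex-post: (1 + 0.0243)/(1 + 0.0167) − 1 = 0.7475%
So the realized real rate is 0.75%.

0.75%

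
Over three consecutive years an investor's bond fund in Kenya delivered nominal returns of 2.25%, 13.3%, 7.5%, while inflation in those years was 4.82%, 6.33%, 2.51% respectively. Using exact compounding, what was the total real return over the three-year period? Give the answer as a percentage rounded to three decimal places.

9.002%

Compound the nominal returns: 1.0225 × 1.1330 × 1.0750 = 1.245379.
Compound inflation: 1.0482 × 1.0633 × 1.0251 = 1.142526.
Deflate: 1.245379 / 1.142526 = 1.090023.
Total real return = 1.090023 − 1 → 9.002%.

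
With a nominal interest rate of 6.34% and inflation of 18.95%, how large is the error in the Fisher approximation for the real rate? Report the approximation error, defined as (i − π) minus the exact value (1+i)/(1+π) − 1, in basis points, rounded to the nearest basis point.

-201 basis points

Approximate: r ≈ 6.340% − 18.950% = -12.6100%
Exact: (1 + 0.0634)/(1 + 0.1895) − 1 = -10.6011%
Error = -12.6100% − (-10.6011%) = -2.0089% → -201 basis points.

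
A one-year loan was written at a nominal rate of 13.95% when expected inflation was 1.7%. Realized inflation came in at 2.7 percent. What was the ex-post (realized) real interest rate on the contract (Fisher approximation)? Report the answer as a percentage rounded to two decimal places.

11.25%

Ex-post: 13.95% − 2.7% = 11.250%
So the realized real rate is 11.25%.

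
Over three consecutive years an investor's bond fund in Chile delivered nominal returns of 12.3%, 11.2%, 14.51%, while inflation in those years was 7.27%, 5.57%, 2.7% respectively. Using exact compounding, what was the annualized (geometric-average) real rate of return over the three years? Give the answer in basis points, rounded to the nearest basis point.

713 basis points

Nominal growth factor = 1.1230 × 1.1120 × 1.1451 = 1.42997340
Price-level growth factor = 1.0727 × 1.0557 × 1.0270 = 1.16302552
Real growth factor = 1.42997340 / 1.16302552 = 1.22952882
Annualized real rate = 1.22952882^(1/3) − 1 = 7.1304% → 713 basis points.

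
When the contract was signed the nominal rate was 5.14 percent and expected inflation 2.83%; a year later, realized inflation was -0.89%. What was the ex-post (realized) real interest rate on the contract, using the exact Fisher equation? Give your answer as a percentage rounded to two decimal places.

Ex-post: (1 + 0.0514)/(1 − 0.0089) − 1 = 6.0841%
So the realized real rate is 6.08%.

6.08%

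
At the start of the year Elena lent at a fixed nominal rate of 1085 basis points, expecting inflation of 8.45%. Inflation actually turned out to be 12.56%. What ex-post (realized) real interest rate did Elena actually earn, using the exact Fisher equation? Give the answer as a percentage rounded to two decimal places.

Ex-post: (1 + 0.1085)/(1 + 0.1256) − 1 = -1.5192%
So the realized real rate is -1.52%.

-1.52%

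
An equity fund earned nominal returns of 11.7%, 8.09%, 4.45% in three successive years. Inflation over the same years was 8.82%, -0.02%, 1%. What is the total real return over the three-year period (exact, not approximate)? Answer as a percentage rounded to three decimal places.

Compound the nominal returns: 1.1170 × 1.0809 × 1.0445 = 1.2610931.
Compound inflation: 1.0882 × 0.9998 × 1.0100 = 1.0988622.
Deflate: 1.2610931 / 1.0988622 = 1.1476353.
Total real return = 1.1476353 − 1 → 14.764%.

14.764%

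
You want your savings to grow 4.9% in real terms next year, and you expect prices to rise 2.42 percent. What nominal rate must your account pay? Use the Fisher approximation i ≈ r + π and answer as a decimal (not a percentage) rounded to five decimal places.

0.07320

i ≈ r + π = 4.9% + 2.42% = 0.07320.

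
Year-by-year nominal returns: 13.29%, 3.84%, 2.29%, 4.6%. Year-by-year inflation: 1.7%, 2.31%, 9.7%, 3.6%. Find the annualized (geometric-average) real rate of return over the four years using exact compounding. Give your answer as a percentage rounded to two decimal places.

Nominal growth factor = 1.1329 × 1.0384 × 1.0229 × 1.0460 = 1.25869677
Price-level growth factor = 1.0170 × 1.0231 × 1.0970 × 1.0360 = 1.18251163
Real growth factor = 1.25869677 / 1.18251163 = 1.06442655
Annualized real rate = 1.06442655^(1/4) − 1 = 1.5732% → 1.57%.

1.57%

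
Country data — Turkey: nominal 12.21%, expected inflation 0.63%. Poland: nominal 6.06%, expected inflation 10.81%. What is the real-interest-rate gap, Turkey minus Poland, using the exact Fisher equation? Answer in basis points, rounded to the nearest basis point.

Turkey: (1 + 0.1221)/(1 + 0.0063) − 1 = 11.5075%
Poland: (1 + 0.0606)/(1 + 0.1081) − 1 = -4.2866%
Differential = 11.5075% − (-4.2866%) = 15.7941% → 1579 basis points.

1579 basis points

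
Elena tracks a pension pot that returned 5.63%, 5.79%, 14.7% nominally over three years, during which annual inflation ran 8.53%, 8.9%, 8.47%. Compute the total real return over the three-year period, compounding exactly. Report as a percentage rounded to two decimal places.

Nominal growth factor = 1.0563 × 1.0579 × 1.1470 = 1.281726
Price-level growth factor = 1.0853 × 1.0890 × 1.0847 = 1.281998
Real growth factor = 1.281726 / 1.281998 = 0.999788
Total real return = 0.999788 − 1 → -0.02%.

-0.02%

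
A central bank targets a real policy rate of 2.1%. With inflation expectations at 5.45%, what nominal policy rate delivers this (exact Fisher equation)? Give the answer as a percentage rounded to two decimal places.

(1 + i) = (1 + r)(1 + π) = 1.02100 × 1.05450 = 1.0766445
i = 1.0766445 − 1, so the required nominal rate is 7.66%.

7.66%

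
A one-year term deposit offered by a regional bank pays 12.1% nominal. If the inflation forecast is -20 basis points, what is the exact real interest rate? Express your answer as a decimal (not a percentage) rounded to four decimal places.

0.1232

By the Fisher identity, 1 + r = (1 + i)/(1 + π).
1 + r = 1.12100 / 0.99800 = 1.123246
r = 1.123246 − 1 = 12.3246%, i.e. 0.1232.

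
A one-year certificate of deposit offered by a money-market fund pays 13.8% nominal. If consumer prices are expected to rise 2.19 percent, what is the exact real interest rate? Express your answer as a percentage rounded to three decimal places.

By the Fisher identity, 1 + r = (1 + i)/(1 + π).
1 + r = 1.13800 / 1.02190 = 1.113612
r = 1.113612 − 1 = 11.3612%, i.e. 11.361%.

11.361%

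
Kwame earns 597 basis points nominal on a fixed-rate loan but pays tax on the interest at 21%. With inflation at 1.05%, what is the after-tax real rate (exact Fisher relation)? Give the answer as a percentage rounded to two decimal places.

3.63%

After-tax nominal return = 5.97% × (1 − 0.21) = 4.7163%.
1 + r = 1.047163 / 1.01050 = 1.036282
After-tax real rate = 1.036282 − 1 → 3.63%.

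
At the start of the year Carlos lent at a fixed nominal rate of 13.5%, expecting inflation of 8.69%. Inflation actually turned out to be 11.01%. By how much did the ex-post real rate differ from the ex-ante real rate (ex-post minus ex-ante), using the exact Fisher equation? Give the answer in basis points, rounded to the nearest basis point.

Ex-ante: (1 + 0.1350)/(1 + 0.0869) − 1 = 4.4254%
Ex-post: (1 + 0.1350)/(1 + 0.1101) − 1 = 2.2430%
Difference (ex-post − ex-ante) = -2.1824% → -218 basis points.

-218 basis points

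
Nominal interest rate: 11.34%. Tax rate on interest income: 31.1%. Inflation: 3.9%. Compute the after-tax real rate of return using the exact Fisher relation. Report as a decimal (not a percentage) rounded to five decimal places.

0.03766

After-tax nominal return = 11.34% × (1 − 0.311) = 7.81326%.
1 + r = 1.0781326 / 1.03900 = 1.037664
After-tax real rate = 1.037664 − 1 → 0.03766.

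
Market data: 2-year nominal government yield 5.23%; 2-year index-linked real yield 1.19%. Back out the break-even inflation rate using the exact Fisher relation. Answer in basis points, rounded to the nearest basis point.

(1 + π) = (1 + i)/(1 + r) = 1.05230 / 1.01190 = 1.039925
Break-even inflation = 1.039925 − 1 → 399 basis points.

399 basis points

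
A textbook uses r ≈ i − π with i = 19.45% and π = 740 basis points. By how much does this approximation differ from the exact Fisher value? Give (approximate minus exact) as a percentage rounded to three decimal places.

Approximate: r ≈ 19.450% − 7.400% = 12.0500%
Exact: (1 + 0.1945)/(1 + 0.0740) − 1 = 11.2197%
Error = 12.0500% − 11.2197% = 0.8303% → 0.830%.

0.830%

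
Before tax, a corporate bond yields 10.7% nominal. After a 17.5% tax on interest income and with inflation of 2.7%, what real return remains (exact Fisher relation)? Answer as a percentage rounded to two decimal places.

After-tax nominal return = 10.7% × (1 − 0.175) = 8.8275%.
1 + r = 1.088275 / 1.02700 = 1.059664
After-tax real rate = 1.059664 − 1 → 5.97%.

5.97%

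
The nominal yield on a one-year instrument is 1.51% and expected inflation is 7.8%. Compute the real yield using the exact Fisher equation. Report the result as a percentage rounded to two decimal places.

By the Fisher relation, 1 + r = (1 + i)/(1 + π).
1 + r = 1.01510 / 1.07800 = 0.941651
r = 0.941651 − 1 = -5.8349%, i.e. -5.83%.

-5.83%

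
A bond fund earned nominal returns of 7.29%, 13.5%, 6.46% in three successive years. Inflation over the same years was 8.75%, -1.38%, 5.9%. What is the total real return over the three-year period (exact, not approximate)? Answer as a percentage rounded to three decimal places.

Nominal growth factor = 1.0729 × 1.1350 × 1.0646 = 1.2964076
Price-level growth factor = 1.0875 × 0.9862 × 1.0590 = 1.1357696
Real growth factor = 1.2964076 / 1.1357696 = 1.1414354
Total real return = 1.1414354 − 1 → 14.144%.

14.144%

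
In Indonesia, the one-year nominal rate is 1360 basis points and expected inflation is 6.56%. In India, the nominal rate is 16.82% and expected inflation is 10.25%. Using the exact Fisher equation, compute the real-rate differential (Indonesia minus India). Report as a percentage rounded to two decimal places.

0.65%

Indonesia: (1 + 0.1360)/(1 + 0.0656) − 1 = 6.6066%
India: (1 + 0.1682)/(1 + 0.1025) − 1 = 5.9592%
Differential = 6.6066% − 5.9592% = 0.6474% → 0.65%.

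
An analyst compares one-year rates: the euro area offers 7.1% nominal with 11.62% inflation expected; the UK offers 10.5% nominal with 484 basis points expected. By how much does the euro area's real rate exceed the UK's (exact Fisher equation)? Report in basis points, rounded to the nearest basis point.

The euro area: (1 + 0.0710)/(1 + 0.1162) − 1 = -4.0495%
The UK: (1 + 0.1050)/(1 + 0.0484) − 1 = 5.3987%
Differential = -4.0495% − 5.3987% = -9.4482% → -945 basis points.

-945 basis points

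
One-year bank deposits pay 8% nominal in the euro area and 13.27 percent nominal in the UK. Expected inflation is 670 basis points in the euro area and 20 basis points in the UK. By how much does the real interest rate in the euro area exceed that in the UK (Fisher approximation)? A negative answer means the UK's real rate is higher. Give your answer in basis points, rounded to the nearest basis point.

The euro area: 8% − 6.7% = 1.300%
The UK: 13.27% − 0.2% = 13.070%
Differential = -11.770% → -1177 basis points.

-1177 basis points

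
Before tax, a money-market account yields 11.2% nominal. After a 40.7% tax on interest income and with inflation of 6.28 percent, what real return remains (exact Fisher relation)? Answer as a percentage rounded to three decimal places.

0.340%

After-tax nominal return = 11.2% × (1 − 0.407) = 6.6416%.
1 + r = 1.066416 / 1.06280 = 1.003402
After-tax real rate = 1.003402 − 1 → 0.340%.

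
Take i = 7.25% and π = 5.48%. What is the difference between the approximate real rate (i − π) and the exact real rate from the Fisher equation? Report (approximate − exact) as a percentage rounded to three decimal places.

0.092%

Approximate: r ≈ 7.250% − 5.480% = 1.7700%
Exact: (1 + 0.0725)/(1 + 0.0548) − 1 = 1.6780%
Error = 1.7700% − 1.6780% = 0.0920% → 0.092%.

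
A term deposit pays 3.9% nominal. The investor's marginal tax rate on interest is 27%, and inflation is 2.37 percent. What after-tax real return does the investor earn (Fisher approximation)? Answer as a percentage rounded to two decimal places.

0.48%

After-tax nominal return = 3.9% × (1 − 0.27) = 2.8470%.
r ≈ 2.8470% − 2.37% → 0.48%.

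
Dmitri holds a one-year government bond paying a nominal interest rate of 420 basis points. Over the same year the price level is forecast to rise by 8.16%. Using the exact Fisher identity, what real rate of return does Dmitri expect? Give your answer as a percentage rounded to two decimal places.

By the Fisher identity, 1 + r = (1 + i)/(1 + π).
1 + r = 1.04200 / 1.08160 = 0.963388
r = 0.963388 − 1 = -3.6612%, i.e. -3.66%.

-3.66%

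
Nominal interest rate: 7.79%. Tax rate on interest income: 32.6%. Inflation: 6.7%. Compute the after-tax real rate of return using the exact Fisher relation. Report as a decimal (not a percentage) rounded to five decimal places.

After-tax nominal return = 7.79% × (1 − 0.326) = 5.25046%.
1 + r = 1.0525046 / 1.06700 = 0.9864148
After-tax real rate = 0.9864148 − 1 → -0.01359.

-0.01359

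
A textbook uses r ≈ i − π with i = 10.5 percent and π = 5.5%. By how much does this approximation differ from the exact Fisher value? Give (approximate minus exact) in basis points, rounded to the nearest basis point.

Approximate: r ≈ 10.500% − 5.500% = 5.0000%
Exact: (1 + 0.1050)/(1 + 0.0550) − 1 = 4.7393%
Error = 5.0000% − 4.7393% = 0.2607% → 26 basis points.

26 basis points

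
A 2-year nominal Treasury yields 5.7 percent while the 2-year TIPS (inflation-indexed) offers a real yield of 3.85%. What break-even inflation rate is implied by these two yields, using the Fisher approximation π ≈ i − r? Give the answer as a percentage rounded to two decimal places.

1.85%

π ≈ i − r = 5.7% − 3.85% → 1.85%.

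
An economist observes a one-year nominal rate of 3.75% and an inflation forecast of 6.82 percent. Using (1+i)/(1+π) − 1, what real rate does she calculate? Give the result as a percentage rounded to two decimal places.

By the Fisher equation, 1 + r = (1 + i)/(1 + π).
1 + r = 1.03750 / 1.06820 = 0.971260
r = 0.971260 − 1 = -2.8740%, i.e. -2.87%.

-2.87%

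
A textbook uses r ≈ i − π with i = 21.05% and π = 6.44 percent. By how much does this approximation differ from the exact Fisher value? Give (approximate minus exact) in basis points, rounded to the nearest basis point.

Approximate: r ≈ 21.050% − 6.440% = 14.6100%
Exact: (1 + 0.2105)/(1 + 0.0644) − 1 = 13.7260%
Error = 14.6100% − 13.7260% = 0.8840% → 88 basis points.

88 basis points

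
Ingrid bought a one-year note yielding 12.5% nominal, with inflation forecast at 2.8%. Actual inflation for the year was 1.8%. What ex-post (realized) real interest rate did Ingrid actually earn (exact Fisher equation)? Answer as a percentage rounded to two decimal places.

10.51%

Ex-post: (1 + 0.1250)/(1 + 0.0180) − 1 = 10.5108%
So the realized real rate is 10.51%.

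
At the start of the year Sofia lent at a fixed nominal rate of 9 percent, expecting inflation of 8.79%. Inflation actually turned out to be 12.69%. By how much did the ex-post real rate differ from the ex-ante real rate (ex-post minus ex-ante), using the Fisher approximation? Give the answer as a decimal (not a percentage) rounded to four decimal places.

Ex-ante: 9% − 8.79% = 0.210%
Ex-post: 9% − 12.69% = -3.690%
Difference (ex-post − ex-ante) = -3.9000% → -0.0390.

-0.0390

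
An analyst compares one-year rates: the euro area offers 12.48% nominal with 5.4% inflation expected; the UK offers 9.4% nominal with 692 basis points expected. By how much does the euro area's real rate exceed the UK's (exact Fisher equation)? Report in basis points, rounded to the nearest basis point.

440 basis points

The euro area: (1 + 0.1248)/(1 + 0.0540) − 1 = 6.7173%
The UK: (1 + 0.0940)/(1 + 0.0692) − 1 = 2.3195%
Differential = 6.7173% − 2.3195% = 4.3978% → 440 basis points.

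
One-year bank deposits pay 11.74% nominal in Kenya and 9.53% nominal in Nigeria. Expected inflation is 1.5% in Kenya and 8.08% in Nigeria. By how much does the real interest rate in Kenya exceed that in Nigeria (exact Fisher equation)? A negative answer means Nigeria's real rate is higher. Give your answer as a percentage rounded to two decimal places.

8.75%

Kenya: (1 + 0.1174)/(1 + 0.0150) − 1 = 10.0887%
Nigeria: (1 + 0.0953)/(1 + 0.0808) − 1 = 1.3416%
Differential = 10.0887% − 1.3416% = 8.7471% → 8.75%.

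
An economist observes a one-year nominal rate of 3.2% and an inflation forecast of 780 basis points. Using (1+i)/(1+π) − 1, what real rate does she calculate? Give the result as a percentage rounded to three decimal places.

-4.267%

1 + r = 1.03200 / 1.07800 = 0.957328
r = 0.957328 − 1 = -4.2672%, i.e. -4.267%.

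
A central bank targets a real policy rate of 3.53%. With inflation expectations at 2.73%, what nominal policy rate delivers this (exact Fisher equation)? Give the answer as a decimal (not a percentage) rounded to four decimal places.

(1 + i) = (1 + r)(1 + π) = 1.03530 × 1.02730 = 1.06356369
i = 1.06356369 − 1, so the required nominal rate is 0.0636.

0.0636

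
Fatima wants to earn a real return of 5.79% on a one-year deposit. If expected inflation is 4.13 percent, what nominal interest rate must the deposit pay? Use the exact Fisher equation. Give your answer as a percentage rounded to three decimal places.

10.159%

(1 + i) = (1 + r)(1 + π) = 1.05790 × 1.04130 = 1.10159127
i = 1.10159127 − 1, so the required nominal rate is 10.159%.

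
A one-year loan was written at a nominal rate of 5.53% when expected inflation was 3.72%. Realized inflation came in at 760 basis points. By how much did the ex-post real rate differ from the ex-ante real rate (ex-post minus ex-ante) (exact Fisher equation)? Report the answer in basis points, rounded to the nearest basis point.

Ex-ante: (1 + 0.0553)/(1 + 0.0372) − 1 = 1.7451%
Ex-post: (1 + 0.0553)/(1 + 0.0760) − 1 = -1.9238%
Difference (ex-post − ex-ante) = -3.6689% → -367 basis points.

-367 basis points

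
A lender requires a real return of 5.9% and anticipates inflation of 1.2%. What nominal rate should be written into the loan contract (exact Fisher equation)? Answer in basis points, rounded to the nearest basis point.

(1 + i) = (1 + r)(1 + π) = 1.05900 × 1.01200 = 1.071708
i = 1.071708 − 1, so the required nominal rate is 717 basis points.

717 basis points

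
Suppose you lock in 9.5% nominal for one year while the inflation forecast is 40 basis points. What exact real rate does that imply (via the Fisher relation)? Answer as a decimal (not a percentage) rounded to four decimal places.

0.0906

1 + r = 1.09500 / 1.00400 = 1.090637
r = 1.090637 − 1 = 9.0637%, i.e. 0.0906.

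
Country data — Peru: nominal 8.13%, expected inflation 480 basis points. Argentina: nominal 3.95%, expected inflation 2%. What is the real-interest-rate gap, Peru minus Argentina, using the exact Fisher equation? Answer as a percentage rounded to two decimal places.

1.27%

Peru: (1 + 0.0813)/(1 + 0.0480) − 1 = 3.1775%
Argentina: (1 + 0.0395)/(1 + 0.0200) − 1 = 1.9118%
Differential = 3.1775% − 1.9118% = 1.2657% → 1.27%.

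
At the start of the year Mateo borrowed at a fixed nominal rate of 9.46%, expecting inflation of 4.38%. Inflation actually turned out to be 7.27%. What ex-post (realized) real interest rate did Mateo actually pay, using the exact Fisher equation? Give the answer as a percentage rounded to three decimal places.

Ex-post: (1 + 0.0946)/(1 + 0.0727) − 1 = 2.0416%
So the realized real rate is 2.042%.

2.042%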